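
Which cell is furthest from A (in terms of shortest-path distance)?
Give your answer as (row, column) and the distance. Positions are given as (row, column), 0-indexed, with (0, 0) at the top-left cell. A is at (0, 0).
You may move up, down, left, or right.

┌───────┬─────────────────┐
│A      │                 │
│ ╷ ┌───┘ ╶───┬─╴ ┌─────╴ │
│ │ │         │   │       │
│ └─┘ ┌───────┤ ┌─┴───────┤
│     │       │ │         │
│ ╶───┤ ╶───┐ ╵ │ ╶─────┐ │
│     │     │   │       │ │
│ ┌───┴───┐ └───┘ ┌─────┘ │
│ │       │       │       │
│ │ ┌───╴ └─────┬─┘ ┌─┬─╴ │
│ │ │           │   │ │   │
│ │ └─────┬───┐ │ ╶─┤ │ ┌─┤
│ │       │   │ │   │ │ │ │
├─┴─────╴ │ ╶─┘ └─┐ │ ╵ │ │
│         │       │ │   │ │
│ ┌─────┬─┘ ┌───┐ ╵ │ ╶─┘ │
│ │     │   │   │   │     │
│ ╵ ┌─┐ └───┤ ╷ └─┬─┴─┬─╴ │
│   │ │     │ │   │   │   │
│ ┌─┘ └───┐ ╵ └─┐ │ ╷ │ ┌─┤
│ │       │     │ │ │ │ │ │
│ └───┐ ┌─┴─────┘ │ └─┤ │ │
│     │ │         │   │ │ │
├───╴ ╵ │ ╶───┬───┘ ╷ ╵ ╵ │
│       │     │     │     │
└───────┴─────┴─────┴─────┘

Computing BFS distances from A to all cells:
Furthest cell: (12, 6)
Distance: 92 steps

Path from A to the furthest cell:

┌───────┬─────────────────┐
│A      │↱ → → → ↓        │
│ ╷ ┌───┘ ╶───┬─╴ ┌─────╴ │
│↓│ │↱ → ↑    │↓ ↲│       │
│ └─┘ ┌───────┤ ┌─┴───────┤
│↳ → ↑│↓ ← ← ↰│↓│↱ → → → ↓│
│ ╶───┤ ╶───┐ ╵ │ ╶─────┐ │
│     │↳ → ↓│↑ ↲│↑      │↓│
│ ┌───┴───┐ └───┘ ┌─────┘ │
│ │↓ ← ← ↰│↳ → → ↑│↓ ← ← ↲│
│ │ ┌───╴ └─────┬─┘ ┌─┬─╴ │
│ │↓│    ↑ ← ← ↰│↓ ↲│ │   │
│ │ └─────┬───┐ │ ╶─┤ │ ┌─┤
│ │↳ → → ↓│   │↑│↳ ↓│ │ │ │
├─┴─────╴ │ ╶─┘ └─┐ │ ╵ │ │
│↓ ← ← ← ↲│    ↑ ↰│↓│   │ │
│ ┌─────┬─┘ ┌───┐ ╵ │ ╶─┘ │
│↓│↱ → ↓│   │↱ ↓│↑ ↲│     │
│ ╵ ┌─┐ └───┤ ╷ └─┬─┴─┬─╴ │
│↳ ↑│ │↳ → ↓│↑│↳ ↓│   │   │
│ ┌─┘ └───┐ ╵ └─┐ │ ╷ │ ┌─┤
│ │       │↳ ↑  │↓│ │ │ │ │
│ └───┐ ┌─┴─────┘ │ └─┤ │ │
│     │ │↓ ← ← ← ↲│   │ │ │
├───╴ ╵ │ ╶───┬───┘ ╷ ╵ ╵ │
│       │↳ → B│     │     │
└───────┴─────┴─────┴─────┘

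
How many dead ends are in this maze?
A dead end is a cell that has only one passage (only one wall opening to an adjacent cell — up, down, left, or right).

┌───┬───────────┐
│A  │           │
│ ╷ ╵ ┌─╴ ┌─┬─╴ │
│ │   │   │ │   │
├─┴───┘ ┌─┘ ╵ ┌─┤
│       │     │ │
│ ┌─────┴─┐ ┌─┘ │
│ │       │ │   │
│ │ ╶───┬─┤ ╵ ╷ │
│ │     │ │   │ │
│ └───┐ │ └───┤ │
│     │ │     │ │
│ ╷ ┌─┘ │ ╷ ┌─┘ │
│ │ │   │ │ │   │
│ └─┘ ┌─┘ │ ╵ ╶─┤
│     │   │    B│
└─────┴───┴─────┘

Checking each cell for number of passages:

Dead ends found at positions:
  (1, 0)
  (1, 5)
  (2, 4)
  (2, 7)
  (3, 4)
  (4, 4)
  (5, 2)
  (5, 6)
  (6, 1)
  (7, 3)
  (7, 7)
Total dead ends: 11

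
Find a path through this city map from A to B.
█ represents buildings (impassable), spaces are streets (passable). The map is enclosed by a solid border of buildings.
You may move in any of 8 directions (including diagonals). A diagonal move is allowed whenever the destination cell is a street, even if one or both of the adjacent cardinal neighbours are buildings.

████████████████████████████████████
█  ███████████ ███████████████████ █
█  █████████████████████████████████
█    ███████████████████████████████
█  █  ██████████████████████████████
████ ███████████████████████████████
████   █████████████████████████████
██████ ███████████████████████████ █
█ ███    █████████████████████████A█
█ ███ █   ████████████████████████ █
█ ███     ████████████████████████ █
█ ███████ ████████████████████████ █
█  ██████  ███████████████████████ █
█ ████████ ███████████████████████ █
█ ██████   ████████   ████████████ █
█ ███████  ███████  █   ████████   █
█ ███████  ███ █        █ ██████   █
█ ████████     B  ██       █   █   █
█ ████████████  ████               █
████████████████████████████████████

Finding the shortest path from A to B:
Movement: 8-directional
Path length: 26 steps
Directions: down → down → down → down → down → down → down → down-left → down-left → down-left → left → left → left → left → left → left → left → left → left → left → up-left → up-left → left → left → left → down-left

Solution:

████████████████████████████████████
█  ███████████ ███████████████████ █
█  █████████████████████████████████
█    ███████████████████████████████
█  █  ██████████████████████████████
████ ███████████████████████████████
████   █████████████████████████████
██████ ███████████████████████████ █
█ ███    █████████████████████████A█
█ ███ █   ████████████████████████↓█
█ ███     ████████████████████████↓█
█ ███████ ████████████████████████↓█
█  ██████  ███████████████████████↓█
█ ████████ ███████████████████████↓█
█ ██████   ████████   ████████████↓█
█ ███████  ███████  █   ████████  ↙█
█ ███████  ███ █↙←←←    █ ██████ ↙ █
█ ████████     B  ██↖      █   █↙  █
█ ████████████  ████ ↖←←←←←←←←←←   █
████████████████████████████████████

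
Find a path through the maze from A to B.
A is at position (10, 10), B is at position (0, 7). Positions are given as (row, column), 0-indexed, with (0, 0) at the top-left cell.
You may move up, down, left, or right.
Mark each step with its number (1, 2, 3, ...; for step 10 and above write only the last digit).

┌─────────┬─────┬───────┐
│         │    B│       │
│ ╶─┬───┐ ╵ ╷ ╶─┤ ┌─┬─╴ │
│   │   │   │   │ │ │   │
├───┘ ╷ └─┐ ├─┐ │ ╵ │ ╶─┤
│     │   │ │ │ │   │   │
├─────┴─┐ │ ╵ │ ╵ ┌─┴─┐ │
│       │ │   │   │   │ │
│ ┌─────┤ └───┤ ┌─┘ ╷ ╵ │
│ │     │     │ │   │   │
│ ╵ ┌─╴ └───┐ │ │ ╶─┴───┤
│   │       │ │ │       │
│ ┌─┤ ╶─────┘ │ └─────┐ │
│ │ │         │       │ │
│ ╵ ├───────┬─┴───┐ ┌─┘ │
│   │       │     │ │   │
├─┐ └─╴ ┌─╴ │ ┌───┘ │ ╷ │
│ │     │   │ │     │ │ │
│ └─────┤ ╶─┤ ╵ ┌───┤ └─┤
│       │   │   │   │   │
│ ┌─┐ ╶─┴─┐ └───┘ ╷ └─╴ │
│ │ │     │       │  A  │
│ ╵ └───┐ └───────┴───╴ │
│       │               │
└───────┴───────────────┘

Finding the shortest path from (10, 10) to (0, 7):
Path length: 35 steps
Directions: right → up → left → up → up → right → up → up → left → left → left → up → right → up → right → down → right → up → up → left → up → right → up → left → left → left → down → down → down → left → up → up → left → up → right

Solution:

┌─────────┬─────┬───────┐
│         │  4 B│6 5 4 3│
│ ╶─┬───┐ ╵ ╷ ╶─┤ ┌─┬─╴ │
│   │   │   │3 2│7│ │1 2│
├───┘ ╷ └─┐ ├─┐ │ ╵ │ ╶─┤
│     │   │ │ │1│8  │0 9│
├─────┴─┐ │ ╵ │ ╵ ┌─┴─┐ │
│       │ │   │0 9│4 5│8│
│ ┌─────┤ └───┤ ┌─┘ ╷ ╵ │
│ │     │     │ │2 3│6 7│
│ ╵ ┌─╴ └───┐ │ │ ╶─┴───┤
│   │       │ │ │1 0 9 8│
│ ┌─┤ ╶─────┘ │ └─────┐ │
│ │ │         │       │7│
│ ╵ ├───────┬─┴───┐ ┌─┘ │
│   │       │     │ │5 6│
├─┐ └─╴ ┌─╴ │ ┌───┘ │ ╷ │
│ │     │   │ │     │4│ │
│ └─────┤ ╶─┤ ╵ ┌───┤ └─┤
│       │   │   │   │3 2│
│ ┌─┐ ╶─┴─┐ └───┘ ╷ └─╴ │
│ │ │     │       │  A 1│
│ ╵ └───┐ └───────┴───╴ │
│       │               │
└───────┴───────────────┘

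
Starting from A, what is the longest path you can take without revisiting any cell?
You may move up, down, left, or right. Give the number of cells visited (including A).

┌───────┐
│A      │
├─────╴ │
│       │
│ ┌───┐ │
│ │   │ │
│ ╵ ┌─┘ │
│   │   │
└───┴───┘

Finding longest simple path using DFS:
Start: (0, 0)
Longest path visits 13 cells
Path: A → right → right → right → down → left → left → left → down → down → right → up → right

Solution:

┌───────┐
│A → → ↓│
├─────╴ │
│↓ ← ← ↲│
│ ┌───┐ │
│↓│↱ B│ │
│ ╵ ┌─┘ │
│↳ ↑│   │
└───┴───┘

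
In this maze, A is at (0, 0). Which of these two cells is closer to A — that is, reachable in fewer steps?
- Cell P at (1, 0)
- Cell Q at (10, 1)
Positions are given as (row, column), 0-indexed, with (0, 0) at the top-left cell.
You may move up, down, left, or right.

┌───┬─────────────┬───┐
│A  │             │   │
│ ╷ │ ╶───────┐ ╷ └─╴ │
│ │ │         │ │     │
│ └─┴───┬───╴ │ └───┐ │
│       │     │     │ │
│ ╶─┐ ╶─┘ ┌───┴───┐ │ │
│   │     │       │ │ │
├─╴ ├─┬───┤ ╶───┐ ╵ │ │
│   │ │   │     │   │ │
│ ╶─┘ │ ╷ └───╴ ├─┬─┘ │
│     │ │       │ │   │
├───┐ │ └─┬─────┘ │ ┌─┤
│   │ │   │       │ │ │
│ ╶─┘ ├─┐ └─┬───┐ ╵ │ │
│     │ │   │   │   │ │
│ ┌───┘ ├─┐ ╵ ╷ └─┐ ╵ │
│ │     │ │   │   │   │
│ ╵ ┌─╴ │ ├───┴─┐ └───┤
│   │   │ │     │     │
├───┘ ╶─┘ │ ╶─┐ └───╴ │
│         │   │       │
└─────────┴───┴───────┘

Shortest path A → P at (1, 0): 1 steps
Shortest path A → Q at (10, 1): 23 steps

P is closer (1 steps vs 23 steps).

Path to P:

┌───┬─────────────┬───┐
│A  │             │   │
│ ╷ │ ╶───────┐ ╷ └─╴ │
│P│ │         │ │     │
│ └─┴───┬───╴ │ └───┐ │
│       │     │     │ │
│ ╶─┐ ╶─┘ ┌───┴───┐ │ │
│   │     │       │ │ │
├─╴ ├─┬───┤ ╶───┐ ╵ │ │
│   │ │   │     │   │ │
│ ╶─┘ │ ╷ └───╴ ├─┬─┘ │
│     │ │       │ │   │
├───┐ │ └─┬─────┘ │ ┌─┤
│   │ │   │       │ │ │
│ ╶─┘ ├─┐ └─┬───┐ ╵ │ │
│     │ │   │   │   │ │
│ ┌───┘ ├─┐ ╵ ╷ └─┐ ╵ │
│ │     │ │   │   │   │
│ ╵ ┌─╴ │ ├───┴─┐ └───┤
│   │   │ │     │     │
├───┘ ╶─┘ │ ╶─┐ └───╴ │
│         │   │       │
└─────────┴───┴───────┘

Path to Q:

┌───┬─────────────┬───┐
│A  │             │   │
│ ╷ │ ╶───────┐ ╷ └─╴ │
│↓│ │         │ │     │
│ └─┴───┬───╴ │ └───┐ │
│↓      │     │     │ │
│ ╶─┐ ╶─┘ ┌───┴───┐ │ │
│↳ ↓│     │       │ │ │
├─╴ ├─┬───┤ ╶───┐ ╵ │ │
│↓ ↲│ │   │     │   │ │
│ ╶─┘ │ ╷ └───╴ ├─┬─┘ │
│↳ → ↓│ │       │ │   │
├───┐ │ └─┬─────┘ │ ┌─┤
│   │↓│   │       │ │ │
│ ╶─┘ ├─┐ └─┬───┐ ╵ │ │
│↓ ← ↲│ │   │   │   │ │
│ ┌───┘ ├─┐ ╵ ╷ └─┐ ╵ │
│↓│↱ → ↓│ │   │   │   │
│ ╵ ┌─╴ │ ├───┴─┐ └───┤
│↳ ↑│↓ ↲│ │     │     │
├───┘ ╶─┘ │ ╶─┐ └───╴ │
│  Q ↲    │   │       │
└─────────┴───┴───────┘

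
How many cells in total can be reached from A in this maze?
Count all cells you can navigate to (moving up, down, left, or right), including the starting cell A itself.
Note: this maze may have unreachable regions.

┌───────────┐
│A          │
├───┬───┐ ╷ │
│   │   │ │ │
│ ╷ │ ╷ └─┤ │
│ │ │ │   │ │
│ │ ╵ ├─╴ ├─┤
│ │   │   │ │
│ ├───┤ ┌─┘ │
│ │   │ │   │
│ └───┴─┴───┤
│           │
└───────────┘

Using BFS/flood-fill to find all reachable cells from A:
Maze size: 6 × 6 = 36 total cells
27 cell(s) are walled off and cannot be reached from A.
Reachable cells: 9

Reachable region (· marks reachable cells):

┌───────────┐
│A · · · · ·│
├───┬───┐ ╷ │
│   │   │·│·│
│ ╷ │ ╷ └─┤ │
│ │ │ │   │·│
│ │ ╵ ├─╴ ├─┤
│ │   │   │ │
│ ├───┤ ┌─┘ │
│ │   │ │   │
│ └───┴─┴───┤
│           │
└───────────┘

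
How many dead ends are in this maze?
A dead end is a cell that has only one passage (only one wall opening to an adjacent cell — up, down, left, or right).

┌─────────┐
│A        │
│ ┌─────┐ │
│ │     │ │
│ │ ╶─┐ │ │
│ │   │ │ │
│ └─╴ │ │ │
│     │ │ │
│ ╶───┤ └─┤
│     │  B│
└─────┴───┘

Checking each cell for number of passages:

Dead ends found at positions:
  (3, 4)
  (4, 2)
  (4, 4)
Total dead ends: 3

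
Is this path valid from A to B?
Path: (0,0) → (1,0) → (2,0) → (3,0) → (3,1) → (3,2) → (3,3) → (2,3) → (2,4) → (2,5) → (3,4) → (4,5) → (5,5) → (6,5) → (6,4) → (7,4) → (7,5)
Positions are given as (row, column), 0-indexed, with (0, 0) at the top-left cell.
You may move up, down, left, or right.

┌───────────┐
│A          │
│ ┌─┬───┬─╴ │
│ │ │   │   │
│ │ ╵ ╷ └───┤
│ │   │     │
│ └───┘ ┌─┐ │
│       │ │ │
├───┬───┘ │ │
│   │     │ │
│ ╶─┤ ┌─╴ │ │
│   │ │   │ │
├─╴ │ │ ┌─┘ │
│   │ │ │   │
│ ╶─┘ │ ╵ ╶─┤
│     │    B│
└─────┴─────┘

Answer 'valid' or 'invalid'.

Checking path validity:
Result: Invalid move at step 10: cannot move from (2, 5) to (3, 4).

invalid

Correct solution:

┌───────────┐
│A          │
│ ┌─┬───┬─╴ │
│↓│ │   │   │
│ │ ╵ ╷ └───┤
│↓│   │↱ → ↓│
│ └───┘ ┌─┐ │
│↳ → → ↑│ │↓│
├───┬───┘ │ │
│   │     │↓│
│ ╶─┤ ┌─╴ │ │
│   │ │   │↓│
├─╴ │ │ ┌─┘ │
│   │ │ │↓ ↲│
│ ╶─┘ │ ╵ ╶─┤
│     │  ↳ B│
└─────┴─────┘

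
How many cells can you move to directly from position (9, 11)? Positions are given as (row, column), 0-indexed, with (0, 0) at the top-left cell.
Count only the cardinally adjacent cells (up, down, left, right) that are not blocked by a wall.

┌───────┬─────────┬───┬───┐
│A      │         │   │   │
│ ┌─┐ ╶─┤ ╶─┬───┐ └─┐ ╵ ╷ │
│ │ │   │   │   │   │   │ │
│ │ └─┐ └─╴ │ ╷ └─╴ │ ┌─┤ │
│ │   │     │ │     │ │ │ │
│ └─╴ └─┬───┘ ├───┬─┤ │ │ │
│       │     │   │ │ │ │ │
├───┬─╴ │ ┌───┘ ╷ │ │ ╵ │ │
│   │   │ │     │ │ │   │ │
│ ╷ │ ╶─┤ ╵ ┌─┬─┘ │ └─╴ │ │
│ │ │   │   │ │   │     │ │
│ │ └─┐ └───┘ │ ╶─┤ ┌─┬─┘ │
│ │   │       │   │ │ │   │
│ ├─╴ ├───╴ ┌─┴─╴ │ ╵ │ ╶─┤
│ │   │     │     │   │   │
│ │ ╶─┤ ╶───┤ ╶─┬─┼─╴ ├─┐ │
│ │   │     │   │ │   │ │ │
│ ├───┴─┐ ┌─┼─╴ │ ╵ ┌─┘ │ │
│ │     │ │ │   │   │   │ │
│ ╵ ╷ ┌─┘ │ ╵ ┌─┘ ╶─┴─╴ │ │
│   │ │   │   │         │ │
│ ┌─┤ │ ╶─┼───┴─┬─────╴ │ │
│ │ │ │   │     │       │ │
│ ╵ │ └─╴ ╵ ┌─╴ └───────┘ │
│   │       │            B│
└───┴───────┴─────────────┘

Checking passable neighbors of (9, 11):
Neighbors: (8, 11), (10, 11), (9, 10)
Count: 3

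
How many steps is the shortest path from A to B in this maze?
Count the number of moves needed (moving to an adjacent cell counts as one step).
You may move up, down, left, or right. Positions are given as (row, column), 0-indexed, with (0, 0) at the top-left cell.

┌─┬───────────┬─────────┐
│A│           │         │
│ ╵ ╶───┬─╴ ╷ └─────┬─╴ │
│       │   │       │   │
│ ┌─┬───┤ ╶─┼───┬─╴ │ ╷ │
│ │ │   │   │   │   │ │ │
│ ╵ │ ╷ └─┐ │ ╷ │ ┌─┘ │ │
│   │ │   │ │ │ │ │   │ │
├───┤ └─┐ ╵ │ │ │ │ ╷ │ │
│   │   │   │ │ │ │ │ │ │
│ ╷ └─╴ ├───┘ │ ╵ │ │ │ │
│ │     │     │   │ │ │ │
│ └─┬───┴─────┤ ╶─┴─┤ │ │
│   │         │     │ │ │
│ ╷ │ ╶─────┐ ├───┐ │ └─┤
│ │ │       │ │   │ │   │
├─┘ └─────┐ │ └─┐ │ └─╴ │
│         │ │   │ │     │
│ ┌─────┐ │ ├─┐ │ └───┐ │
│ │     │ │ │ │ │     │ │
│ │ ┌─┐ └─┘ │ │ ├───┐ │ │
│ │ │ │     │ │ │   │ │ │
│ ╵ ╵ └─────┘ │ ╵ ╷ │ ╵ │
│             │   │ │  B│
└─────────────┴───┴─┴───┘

Using BFS to find shortest path:
Start: (0, 0), End: (11, 11)
Path found:
(0,0) → (1,0) → (1,1) → (0,1) → (0,2) → (0,3) → (0,4) → (0,5) → (0,6) → (1,6) → (1,7) → (1,8) → (1,9) → (2,9) → (2,8) → (3,8) → (4,8) → (5,8) → (5,7) → (6,7) → (6,8) → (6,9) → (7,9) → (8,9) → (8,10) → (8,11) → (9,11) → (10,11) → (11,11)
Number of steps: 28

Solution:

┌─┬───────────┬─────────┐
│A│↱ → → → → ↓│         │
│ ╵ ╶───┬─╴ ╷ └─────┬─╴ │
│↳ ↑    │   │↳ → → ↓│   │
│ ┌─┬───┤ ╶─┼───┬─╴ │ ╷ │
│ │ │   │   │   │↓ ↲│ │ │
│ ╵ │ ╷ └─┐ │ ╷ │ ┌─┘ │ │
│   │ │   │ │ │ │↓│   │ │
├───┤ └─┐ ╵ │ │ │ │ ╷ │ │
│   │   │   │ │ │↓│ │ │ │
│ ╷ └─╴ ├───┘ │ ╵ │ │ │ │
│ │     │     │↓ ↲│ │ │ │
│ └─┬───┴─────┤ ╶─┴─┤ │ │
│   │         │↳ → ↓│ │ │
│ ╷ │ ╶─────┐ ├───┐ │ └─┤
│ │ │       │ │   │↓│   │
├─┘ └─────┐ │ └─┐ │ └─╴ │
│         │ │   │ │↳ → ↓│
│ ┌─────┐ │ ├─┐ │ └───┐ │
│ │     │ │ │ │ │     │↓│
│ │ ┌─┐ └─┘ │ │ ├───┐ │ │
│ │ │ │     │ │ │   │ │↓│
│ ╵ ╵ └─────┘ │ ╵ ╷ │ ╵ │
│             │   │ │  B│
└─────────────┴───┴─┴───┘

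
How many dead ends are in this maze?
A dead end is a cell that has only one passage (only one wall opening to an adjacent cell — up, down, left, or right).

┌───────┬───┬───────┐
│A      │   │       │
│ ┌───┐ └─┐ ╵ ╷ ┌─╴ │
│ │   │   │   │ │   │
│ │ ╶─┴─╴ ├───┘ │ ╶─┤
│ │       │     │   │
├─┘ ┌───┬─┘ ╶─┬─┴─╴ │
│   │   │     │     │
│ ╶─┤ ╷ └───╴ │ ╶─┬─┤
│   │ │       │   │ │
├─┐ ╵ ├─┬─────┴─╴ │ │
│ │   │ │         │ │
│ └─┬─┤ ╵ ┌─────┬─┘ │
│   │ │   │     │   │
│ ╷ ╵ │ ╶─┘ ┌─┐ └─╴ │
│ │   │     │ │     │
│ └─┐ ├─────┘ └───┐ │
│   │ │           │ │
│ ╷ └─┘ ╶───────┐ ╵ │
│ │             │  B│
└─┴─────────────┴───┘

Checking each cell for number of passages:

Dead ends found at positions:
  (0, 4)
  (1, 2)
  (2, 0)
  (3, 4)
  (4, 9)
  (5, 0)
  (5, 3)
  (6, 2)
  (6, 8)
  (7, 6)
  (8, 2)
  (9, 0)
  (9, 7)
Total dead ends: 13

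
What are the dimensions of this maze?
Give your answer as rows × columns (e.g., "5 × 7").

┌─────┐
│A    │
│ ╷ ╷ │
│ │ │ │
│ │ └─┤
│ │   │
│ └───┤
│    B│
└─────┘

Counting the maze dimensions:
Rows (vertical): 4
Columns (horizontal): 3
Dimensions: 4 × 3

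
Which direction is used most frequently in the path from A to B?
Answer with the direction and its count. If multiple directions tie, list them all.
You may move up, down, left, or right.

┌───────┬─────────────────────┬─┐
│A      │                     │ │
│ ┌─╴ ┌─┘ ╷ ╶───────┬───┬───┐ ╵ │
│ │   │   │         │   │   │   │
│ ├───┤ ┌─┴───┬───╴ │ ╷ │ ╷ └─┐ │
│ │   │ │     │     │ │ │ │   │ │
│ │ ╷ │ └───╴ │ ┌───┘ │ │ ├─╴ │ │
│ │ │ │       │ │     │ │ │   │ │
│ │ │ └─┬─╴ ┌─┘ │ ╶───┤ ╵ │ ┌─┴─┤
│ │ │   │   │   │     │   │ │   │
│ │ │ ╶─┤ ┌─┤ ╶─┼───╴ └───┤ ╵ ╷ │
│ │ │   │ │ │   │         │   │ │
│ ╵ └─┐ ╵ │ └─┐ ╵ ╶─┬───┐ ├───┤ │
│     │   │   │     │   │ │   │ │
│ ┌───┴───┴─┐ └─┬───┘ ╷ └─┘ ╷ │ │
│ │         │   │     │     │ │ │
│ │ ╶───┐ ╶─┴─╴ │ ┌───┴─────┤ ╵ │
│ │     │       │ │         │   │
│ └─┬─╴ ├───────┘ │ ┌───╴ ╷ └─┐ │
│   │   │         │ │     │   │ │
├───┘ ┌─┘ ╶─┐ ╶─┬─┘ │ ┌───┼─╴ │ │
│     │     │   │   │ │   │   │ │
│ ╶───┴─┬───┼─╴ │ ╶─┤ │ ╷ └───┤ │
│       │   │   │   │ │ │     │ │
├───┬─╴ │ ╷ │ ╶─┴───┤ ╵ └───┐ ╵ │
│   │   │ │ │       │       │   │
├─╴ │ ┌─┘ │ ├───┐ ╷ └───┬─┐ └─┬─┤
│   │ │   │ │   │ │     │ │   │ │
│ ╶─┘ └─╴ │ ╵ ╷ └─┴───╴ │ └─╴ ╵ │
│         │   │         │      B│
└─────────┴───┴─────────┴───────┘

Directions: down, down, down, down, down, down, right, up, up, up, up, right, down, down, down, right, down, right, up, up, right, up, left, left, up, up, right, up, right, down, right, right, right, right, down, left, left, down, down, left, down, right, down, right, up, right, right, up, left, left, up, right, right, up, up, right, down, down, down, right, up, up, up, right, down, right, down, left, down, down, right, up, right, down, down, down, down, down, down, down, down, left, up, left, left, up, left, down, down, right, right, down, right, down, right
Counts: {'down': 35, 'right': 27, 'up': 21, 'left': 12}
Most common: down (35 times)

Solution:

┌───────┬─────────────────────┬─┐
│A      │↱ ↓                  │ │
│ ┌─╴ ┌─┘ ╷ ╶───────┬───┬───┐ ╵ │
│↓│   │↱ ↑│↳ → → → ↓│↱ ↓│↱ ↓│   │
│ ├───┤ ┌─┴───┬───╴ │ ╷ │ ╷ └─┐ │
│↓│↱ ↓│↑│     │↓ ← ↲│↑│↓│↑│↳ ↓│ │
│ │ ╷ │ └───╴ │ ┌───┘ │ │ ├─╴ │ │
│↓│↑│↓│↑ ← ↰  │↓│↱ → ↑│↓│↑│↓ ↲│ │
│ │ │ └─┬─╴ ┌─┘ │ ╶───┤ ╵ │ ┌─┴─┤
│↓│↑│↓  │↱ ↑│↓ ↲│↑ ← ↰│↳ ↑│↓│↱ ↓│
│ │ │ ╶─┤ ┌─┤ ╶─┼───╴ └───┤ ╵ ╷ │
│↓│↑│↳ ↓│↑│ │↳ ↓│↱ → ↑    │↳ ↑│↓│
│ ╵ └─┐ ╵ │ └─┐ ╵ ╶─┬───┐ ├───┤ │
│↳ ↑  │↳ ↑│   │↳ ↑  │   │ │   │↓│
│ ┌───┴───┴─┐ └─┬───┘ ╷ └─┘ ╷ │ │
│ │         │   │     │     │ │↓│
│ │ ╶───┐ ╶─┴─╴ │ ┌───┴─────┤ ╵ │
│ │     │       │ │         │  ↓│
│ └─┬─╴ ├───────┘ │ ┌───╴ ╷ └─┐ │
│   │   │         │ │     │   │↓│
├───┘ ┌─┘ ╶─┐ ╶─┬─┘ │ ┌───┼─╴ │ │
│     │     │   │   │ │↓ ↰│   │↓│
│ ╶───┴─┬───┼─╴ │ ╶─┤ │ ╷ └───┤ │
│       │   │   │   │ │↓│↑ ← ↰│↓│
├───┬─╴ │ ╷ │ ╶─┴───┤ ╵ └───┐ ╵ │
│   │   │ │ │       │  ↳ → ↓│↑ ↲│
├─╴ │ ┌─┘ │ ├───┐ ╷ └───┬─┐ └─┬─┤
│   │ │   │ │   │ │     │ │↳ ↓│ │
│ ╶─┘ └─╴ │ ╵ ╷ └─┴───╴ │ └─╴ ╵ │
│         │   │         │    ↳ B│
└─────────┴───┴─────────┴───────┘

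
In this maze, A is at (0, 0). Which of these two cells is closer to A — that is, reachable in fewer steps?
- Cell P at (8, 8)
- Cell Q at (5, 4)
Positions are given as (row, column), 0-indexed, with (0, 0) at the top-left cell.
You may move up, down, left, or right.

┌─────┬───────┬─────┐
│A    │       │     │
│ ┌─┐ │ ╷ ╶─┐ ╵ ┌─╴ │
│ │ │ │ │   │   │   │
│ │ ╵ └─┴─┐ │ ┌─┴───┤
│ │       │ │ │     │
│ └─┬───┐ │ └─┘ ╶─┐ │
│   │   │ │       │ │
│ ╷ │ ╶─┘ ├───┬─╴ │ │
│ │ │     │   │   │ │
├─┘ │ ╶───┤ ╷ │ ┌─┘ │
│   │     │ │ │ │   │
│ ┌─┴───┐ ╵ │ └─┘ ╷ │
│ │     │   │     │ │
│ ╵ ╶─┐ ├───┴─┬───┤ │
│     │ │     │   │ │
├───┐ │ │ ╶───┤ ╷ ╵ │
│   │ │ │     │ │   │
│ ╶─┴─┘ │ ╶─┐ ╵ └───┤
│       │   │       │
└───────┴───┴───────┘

Shortest path A → P at (8, 8): 28 steps
Shortest path A → Q at (5, 4): 13 steps

Q is closer (13 steps vs 28 steps).

Path to P:

┌─────┬───────┬─────┐
│A → ↓│       │     │
│ ┌─┐ │ ╷ ╶─┐ ╵ ┌─╴ │
│ │ │↓│ │   │   │   │
│ │ ╵ └─┴─┐ │ ┌─┴───┤
│ │  ↳ → ↓│ │ │     │
│ └─┬───┐ │ └─┘ ╶─┐ │
│   │   │↓│       │ │
│ ╷ │ ╶─┘ ├───┬─╴ │ │
│ │ │↓ ← ↲│↱ ↓│   │ │
├─┘ │ ╶───┤ ╷ │ ┌─┘ │
│   │↳ → ↓│↑│↓│ │↱ ↓│
│ ┌─┴───┐ ╵ │ └─┘ ╷ │
│ │     │↳ ↑│↳ → ↑│↓│
│ ╵ ╶─┐ ├───┴─┬───┤ │
│     │ │     │   │↓│
├───┐ │ │ ╶───┤ ╷ ╵ │
│   │ │ │     │ │P ↲│
│ ╶─┴─┘ │ ╶─┐ ╵ └───┤
│       │   │       │
└───────┴───┴───────┘

Path to Q:

┌─────┬───────┬─────┐
│A → ↓│       │     │
│ ┌─┐ │ ╷ ╶─┐ ╵ ┌─╴ │
│ │ │↓│ │   │   │   │
│ │ ╵ └─┴─┐ │ ┌─┴───┤
│ │  ↳ → ↓│ │ │     │
│ └─┬───┐ │ └─┘ ╶─┐ │
│   │   │↓│       │ │
│ ╷ │ ╶─┘ ├───┬─╴ │ │
│ │ │↓ ← ↲│   │   │ │
├─┘ │ ╶───┤ ╷ │ ┌─┘ │
│   │↳ → Q│ │ │ │   │
│ ┌─┴───┐ ╵ │ └─┘ ╷ │
│ │     │   │     │ │
│ ╵ ╶─┐ ├───┴─┬───┤ │
│     │ │     │   │ │
├───┐ │ │ ╶───┤ ╷ ╵ │
│   │ │ │     │ │   │
│ ╶─┴─┘ │ ╶─┐ ╵ └───┤
│       │   │       │
└───────┴───┴───────┘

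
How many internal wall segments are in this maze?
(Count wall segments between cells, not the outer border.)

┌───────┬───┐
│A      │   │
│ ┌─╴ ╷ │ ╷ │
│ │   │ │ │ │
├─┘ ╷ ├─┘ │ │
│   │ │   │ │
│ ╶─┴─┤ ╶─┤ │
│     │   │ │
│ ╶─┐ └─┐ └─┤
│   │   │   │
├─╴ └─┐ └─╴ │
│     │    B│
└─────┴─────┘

Counting internal wall segments:
Total internal walls: 25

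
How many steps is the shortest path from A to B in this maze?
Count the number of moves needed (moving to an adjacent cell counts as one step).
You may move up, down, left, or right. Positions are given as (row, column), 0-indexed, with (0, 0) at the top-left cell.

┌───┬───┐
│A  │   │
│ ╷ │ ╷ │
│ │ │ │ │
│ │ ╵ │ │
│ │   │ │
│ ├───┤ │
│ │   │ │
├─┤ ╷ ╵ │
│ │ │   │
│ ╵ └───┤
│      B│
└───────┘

Using BFS to find shortest path:
Start: (0, 0), End: (5, 3)
Path found:
(0,0) → (0,1) → (1,1) → (2,1) → (2,2) → (1,2) → (0,2) → (0,3) → (1,3) → (2,3) → (3,3) → (4,3) → (4,2) → (3,2) → (3,1) → (4,1) → (5,1) → (5,2) → (5,3)
Number of steps: 18

Solution:

┌───┬───┐
│A ↓│↱ ↓│
│ ╷ │ ╷ │
│ │↓│↑│↓│
│ │ ╵ │ │
│ │↳ ↑│↓│
│ ├───┤ │
│ │↓ ↰│↓│
├─┤ ╷ ╵ │
│ │↓│↑ ↲│
│ ╵ └───┤
│  ↳ → B│
└───────┘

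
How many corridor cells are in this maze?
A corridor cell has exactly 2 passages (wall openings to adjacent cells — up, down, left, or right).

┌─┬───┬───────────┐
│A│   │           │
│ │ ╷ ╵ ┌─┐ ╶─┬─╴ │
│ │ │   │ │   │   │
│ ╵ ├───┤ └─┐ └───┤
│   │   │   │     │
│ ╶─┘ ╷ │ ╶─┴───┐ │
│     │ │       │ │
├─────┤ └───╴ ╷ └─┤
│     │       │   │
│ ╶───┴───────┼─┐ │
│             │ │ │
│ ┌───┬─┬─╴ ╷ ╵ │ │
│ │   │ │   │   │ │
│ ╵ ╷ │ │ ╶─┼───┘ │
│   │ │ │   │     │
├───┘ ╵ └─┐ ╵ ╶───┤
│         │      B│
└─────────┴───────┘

Counting cells with exactly 2 passages:
Total corridor cells: 61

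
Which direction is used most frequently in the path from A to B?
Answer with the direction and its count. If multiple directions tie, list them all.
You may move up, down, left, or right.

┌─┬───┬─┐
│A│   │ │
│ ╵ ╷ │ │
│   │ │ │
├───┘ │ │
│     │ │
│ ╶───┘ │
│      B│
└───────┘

Directions: down, right, up, right, down, down, left, left, down, right, right, right
Counts: {'down': 4, 'right': 5, 'up': 1, 'left': 2}
Most common: right (5 times)

Solution:

┌─┬───┬─┐
│A│↱ ↓│ │
│ ╵ ╷ │ │
│↳ ↑│↓│ │
├───┘ │ │
│↓ ← ↲│ │
│ ╶───┘ │
│↳ → → B│
└───────┘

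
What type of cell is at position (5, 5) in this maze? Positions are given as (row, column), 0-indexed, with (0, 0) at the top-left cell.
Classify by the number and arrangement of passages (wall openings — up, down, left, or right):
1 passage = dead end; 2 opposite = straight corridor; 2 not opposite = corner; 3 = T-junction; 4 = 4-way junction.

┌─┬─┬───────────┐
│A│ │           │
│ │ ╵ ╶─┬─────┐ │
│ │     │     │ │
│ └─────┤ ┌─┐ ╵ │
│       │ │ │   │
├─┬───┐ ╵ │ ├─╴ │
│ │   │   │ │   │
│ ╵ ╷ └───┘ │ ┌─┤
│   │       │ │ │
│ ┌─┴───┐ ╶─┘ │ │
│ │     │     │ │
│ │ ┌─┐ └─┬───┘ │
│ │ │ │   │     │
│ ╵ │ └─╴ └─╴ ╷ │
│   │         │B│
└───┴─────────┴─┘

Checking cell at (5, 5):
Number of passages: 2
Cell type: straight corridor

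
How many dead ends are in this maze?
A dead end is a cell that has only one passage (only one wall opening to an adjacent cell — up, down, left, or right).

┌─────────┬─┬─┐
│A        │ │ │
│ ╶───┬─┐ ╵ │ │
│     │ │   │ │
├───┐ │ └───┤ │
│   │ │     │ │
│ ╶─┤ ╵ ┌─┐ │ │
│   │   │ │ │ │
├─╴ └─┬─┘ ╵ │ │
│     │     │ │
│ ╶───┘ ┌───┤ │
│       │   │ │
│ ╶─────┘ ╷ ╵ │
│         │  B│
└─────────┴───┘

Checking each cell for number of passages:

Dead ends found at positions:
  (0, 5)
  (0, 6)
  (1, 3)
  (2, 1)
  (3, 4)
  (4, 2)
Total dead ends: 6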